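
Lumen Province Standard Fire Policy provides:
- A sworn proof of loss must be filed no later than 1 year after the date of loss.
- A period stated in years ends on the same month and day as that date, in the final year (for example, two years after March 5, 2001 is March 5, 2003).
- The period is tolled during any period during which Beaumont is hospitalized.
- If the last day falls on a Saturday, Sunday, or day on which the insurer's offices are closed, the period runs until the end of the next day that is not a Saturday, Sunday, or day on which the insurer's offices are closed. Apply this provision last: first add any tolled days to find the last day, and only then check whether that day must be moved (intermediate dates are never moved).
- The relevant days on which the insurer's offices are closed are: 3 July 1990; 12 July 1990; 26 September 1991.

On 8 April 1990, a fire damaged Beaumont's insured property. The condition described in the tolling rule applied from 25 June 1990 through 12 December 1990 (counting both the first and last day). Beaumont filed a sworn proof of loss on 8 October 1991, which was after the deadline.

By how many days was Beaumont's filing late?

11 days

1 year after 8 April 1990 is April 8, 1991.
From June 25, 1990 through December 12, 1990 inclusive is 171 days; tolling adds 171 days: April 8, 1991 + 171 days = September 26, 1991.
September 26, 1991 is a listed holiday. The next qualifying day is September 27, 1991.
The deadline is September 27, 1991; from September 27, 1991 to October 8, 1991 is 11 days.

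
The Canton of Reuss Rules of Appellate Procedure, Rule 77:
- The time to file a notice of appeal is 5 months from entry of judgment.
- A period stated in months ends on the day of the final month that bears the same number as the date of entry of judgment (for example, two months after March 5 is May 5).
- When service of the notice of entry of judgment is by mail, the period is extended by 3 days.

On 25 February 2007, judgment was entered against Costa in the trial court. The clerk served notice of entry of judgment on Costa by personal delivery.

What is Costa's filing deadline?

5 months after 25 February 2007 is July 25, 2007.
Service was not by mail, so no mail extension applies.

July 25, 2007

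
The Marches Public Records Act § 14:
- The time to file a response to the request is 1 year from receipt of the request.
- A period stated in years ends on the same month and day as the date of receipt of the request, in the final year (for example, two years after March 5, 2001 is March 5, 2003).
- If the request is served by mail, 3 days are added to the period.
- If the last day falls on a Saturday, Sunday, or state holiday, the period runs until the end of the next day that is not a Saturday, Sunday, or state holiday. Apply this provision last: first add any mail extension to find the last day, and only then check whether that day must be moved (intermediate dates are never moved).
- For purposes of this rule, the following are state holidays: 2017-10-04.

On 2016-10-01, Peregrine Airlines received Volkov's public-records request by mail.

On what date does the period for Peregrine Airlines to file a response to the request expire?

1 year after 2016-10-01 is October 1, 2017.
Service was by mail, adding 3 days: October 1, 2017 + 3 days = October 4, 2017.
October 4, 2017 is a listed holiday. The next qualifying day is October 5, 2017.

October 5, 2017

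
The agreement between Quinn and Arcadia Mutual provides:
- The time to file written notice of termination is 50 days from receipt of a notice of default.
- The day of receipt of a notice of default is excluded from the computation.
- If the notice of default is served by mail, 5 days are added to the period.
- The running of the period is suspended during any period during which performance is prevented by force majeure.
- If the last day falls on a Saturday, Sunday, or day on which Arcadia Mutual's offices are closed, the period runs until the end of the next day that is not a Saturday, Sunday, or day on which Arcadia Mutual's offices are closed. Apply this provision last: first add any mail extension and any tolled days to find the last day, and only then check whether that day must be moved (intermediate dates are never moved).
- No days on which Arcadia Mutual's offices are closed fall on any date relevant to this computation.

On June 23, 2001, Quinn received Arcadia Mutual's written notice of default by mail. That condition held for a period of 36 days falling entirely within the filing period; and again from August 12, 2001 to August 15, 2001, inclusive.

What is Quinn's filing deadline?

50 days after June 23, 2001 is August 12, 2001.
Service was by mail, adding 5 days: August 12, 2001 + 5 days = August 17, 2001.
Tolling adds 36 days: August 17, 2001 + 36 days = September 22, 2001.
From August 12, 2001 through August 15, 2001 inclusive is 4 days; tolling adds 4 days: September 22, 2001 + 4 days = September 26, 2001.
September 26, 2001 is a Wednesday and not a day on which Arcadia Mutual's offices are closed, so no extension applies.

September 26, 2001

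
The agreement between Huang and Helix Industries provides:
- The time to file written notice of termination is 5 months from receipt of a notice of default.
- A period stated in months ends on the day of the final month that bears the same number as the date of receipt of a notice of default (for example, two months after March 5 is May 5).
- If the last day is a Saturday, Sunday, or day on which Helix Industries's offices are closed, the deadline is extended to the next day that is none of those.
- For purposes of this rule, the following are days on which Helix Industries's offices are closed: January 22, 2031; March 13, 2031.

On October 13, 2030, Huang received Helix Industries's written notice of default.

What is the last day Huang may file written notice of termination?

5 months after October 13, 2030 is March 13, 2031.
March 13, 2031 is a listed holiday. The next qualifying day is March 14, 2031.

March 14, 2031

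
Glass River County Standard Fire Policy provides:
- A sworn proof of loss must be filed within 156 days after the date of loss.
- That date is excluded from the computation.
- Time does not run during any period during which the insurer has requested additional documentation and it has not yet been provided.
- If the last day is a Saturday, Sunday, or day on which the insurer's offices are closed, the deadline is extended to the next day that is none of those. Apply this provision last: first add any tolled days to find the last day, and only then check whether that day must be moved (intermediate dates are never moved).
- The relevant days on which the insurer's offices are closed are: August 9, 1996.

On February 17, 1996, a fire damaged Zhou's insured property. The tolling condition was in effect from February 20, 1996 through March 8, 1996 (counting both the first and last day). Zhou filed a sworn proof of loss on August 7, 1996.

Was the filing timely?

156 days after February 17, 1996 is July 22, 1996.
From February 20, 1996 through March 8, 1996 inclusive is 18 days; tolling adds 18 days: July 22, 1996 + 18 days = August 9, 1996.
August 9, 1996 is a listed holiday; August 10, 1996 is Saturday; August 11, 1996 is Sunday. The next qualifying day is August 12, 1996.
The deadline is August 12, 1996; the filing on August 7, 1996 is on or before that date.

Yes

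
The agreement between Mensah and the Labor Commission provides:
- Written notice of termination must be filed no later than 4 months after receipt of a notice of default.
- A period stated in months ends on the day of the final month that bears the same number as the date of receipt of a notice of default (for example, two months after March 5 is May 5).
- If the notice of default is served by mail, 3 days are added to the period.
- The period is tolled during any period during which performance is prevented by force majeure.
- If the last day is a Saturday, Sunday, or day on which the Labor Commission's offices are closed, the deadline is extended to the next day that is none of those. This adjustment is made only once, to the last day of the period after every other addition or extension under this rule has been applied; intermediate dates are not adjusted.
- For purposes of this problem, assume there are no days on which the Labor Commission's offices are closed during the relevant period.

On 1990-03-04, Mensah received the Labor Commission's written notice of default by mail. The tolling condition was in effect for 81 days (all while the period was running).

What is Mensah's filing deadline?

4 months after 1990-03-04 is July 4, 1990.
Service was by mail, adding 3 days: July 4, 1990 + 3 days = July 7, 1990.
Tolling adds 81 days: July 7, 1990 + 81 days = September 26, 1990.
September 26, 1990 is a Wednesday and not a day on which the Labor Commission's offices are closed, so no extension applies.

September 26, 1990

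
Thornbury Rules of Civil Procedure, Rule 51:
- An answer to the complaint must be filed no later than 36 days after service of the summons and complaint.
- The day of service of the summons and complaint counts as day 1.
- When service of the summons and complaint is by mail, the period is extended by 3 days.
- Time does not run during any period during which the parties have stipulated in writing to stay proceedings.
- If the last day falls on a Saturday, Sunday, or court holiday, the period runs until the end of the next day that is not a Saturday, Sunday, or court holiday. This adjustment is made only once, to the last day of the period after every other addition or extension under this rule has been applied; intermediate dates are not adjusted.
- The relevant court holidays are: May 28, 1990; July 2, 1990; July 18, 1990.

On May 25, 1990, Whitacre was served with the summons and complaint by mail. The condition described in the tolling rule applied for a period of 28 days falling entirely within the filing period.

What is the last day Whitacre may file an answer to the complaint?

July 30, 1990

Counting May 25, 1990 as day 1, day 36 is June 29, 1990.
Service was by mail, adding 3 days: June 29, 1990 + 3 days = July 2, 1990.
Tolling adds 28 days: July 2, 1990 + 28 days = July 30, 1990.
July 30, 1990 is a Monday and not a court holiday, so no extension applies.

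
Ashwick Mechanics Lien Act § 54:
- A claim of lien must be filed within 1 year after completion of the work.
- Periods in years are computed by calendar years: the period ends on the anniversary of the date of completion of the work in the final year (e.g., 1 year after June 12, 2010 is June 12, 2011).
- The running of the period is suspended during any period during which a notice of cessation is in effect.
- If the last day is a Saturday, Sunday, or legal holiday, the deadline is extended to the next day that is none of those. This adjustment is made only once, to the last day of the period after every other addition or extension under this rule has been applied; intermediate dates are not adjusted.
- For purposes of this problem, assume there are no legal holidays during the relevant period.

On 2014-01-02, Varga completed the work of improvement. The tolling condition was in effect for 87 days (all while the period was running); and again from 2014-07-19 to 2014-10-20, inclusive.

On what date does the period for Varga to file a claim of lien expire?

July 2, 2015

1 year after 2014-01-02 is January 2, 2015.
Tolling adds 87 days: January 2, 2015 + 87 days = March 30, 2015.
From July 19, 2014 through October 20, 2014 inclusive is 94 days; tolling adds 94 days: March 30, 2015 + 94 days = July 2, 2015.
July 2, 2015 is a Thursday and not a legal holiday, so no extension applies.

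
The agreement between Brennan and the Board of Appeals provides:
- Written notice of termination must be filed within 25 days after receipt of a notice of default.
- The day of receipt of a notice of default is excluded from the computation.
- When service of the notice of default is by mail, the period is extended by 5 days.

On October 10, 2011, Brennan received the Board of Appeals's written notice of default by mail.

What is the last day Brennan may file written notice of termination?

25 days after October 10, 2011 is November 4, 2011.
Service was by mail, adding 5 days: November 4, 2011 + 5 days = November 9, 2011.

November 9, 2011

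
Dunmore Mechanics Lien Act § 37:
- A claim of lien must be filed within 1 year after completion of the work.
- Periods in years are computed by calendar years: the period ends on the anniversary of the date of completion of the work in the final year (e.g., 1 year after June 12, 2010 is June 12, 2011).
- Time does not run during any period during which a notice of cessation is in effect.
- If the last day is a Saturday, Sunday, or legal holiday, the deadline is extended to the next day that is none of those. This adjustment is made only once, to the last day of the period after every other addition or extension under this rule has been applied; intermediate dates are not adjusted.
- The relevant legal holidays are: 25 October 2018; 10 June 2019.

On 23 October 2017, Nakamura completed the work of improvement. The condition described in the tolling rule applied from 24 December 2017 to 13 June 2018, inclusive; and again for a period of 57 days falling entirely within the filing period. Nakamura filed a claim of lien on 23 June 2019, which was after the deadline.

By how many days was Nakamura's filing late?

12 days

1 year after 23 October 2017 is October 23, 2018.
From December 24, 2017 through June 13, 2018 inclusive is 172 days; tolling adds 172 days: October 23, 2018 + 172 days = April 13, 2019.
Tolling adds 57 days: April 13, 2019 + 57 days = June 9, 2019.
June 9, 2019 is Sunday; June 10, 2019 is a listed holiday. The next qualifying day is June 11, 2019.
The deadline is June 11, 2019; from June 11, 2019 to June 23, 2019 is 12 days.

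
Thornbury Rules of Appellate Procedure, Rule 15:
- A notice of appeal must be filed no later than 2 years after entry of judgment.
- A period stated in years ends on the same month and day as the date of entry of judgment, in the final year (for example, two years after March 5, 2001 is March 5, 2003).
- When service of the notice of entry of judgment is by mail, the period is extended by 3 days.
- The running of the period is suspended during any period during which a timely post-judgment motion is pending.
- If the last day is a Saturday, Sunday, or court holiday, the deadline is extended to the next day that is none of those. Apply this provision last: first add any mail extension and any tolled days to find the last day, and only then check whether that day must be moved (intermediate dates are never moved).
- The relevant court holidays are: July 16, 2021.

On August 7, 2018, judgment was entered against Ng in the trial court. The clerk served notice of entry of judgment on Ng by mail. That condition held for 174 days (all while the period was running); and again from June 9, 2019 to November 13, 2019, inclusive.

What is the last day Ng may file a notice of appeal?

2 years after August 7, 2018 is August 7, 2020.
Service was by mail, adding 3 days: August 7, 2020 + 3 days = August 10, 2020.
Tolling adds 174 days: August 10, 2020 + 174 days = January 31, 2021.
From June 9, 2019 through November 13, 2019 inclusive is 158 days; tolling adds 158 days: January 31, 2021 + 158 days = July 8, 2021.
July 8, 2021 is a Thursday and not a court holiday, so no extension applies.

July 8, 2021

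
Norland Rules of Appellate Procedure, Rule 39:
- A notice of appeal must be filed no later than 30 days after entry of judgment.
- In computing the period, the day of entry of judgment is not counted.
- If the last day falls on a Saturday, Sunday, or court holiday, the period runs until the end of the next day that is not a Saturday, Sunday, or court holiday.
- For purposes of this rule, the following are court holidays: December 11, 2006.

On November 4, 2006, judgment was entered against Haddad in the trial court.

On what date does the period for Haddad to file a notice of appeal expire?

December 4, 2006

30 days after November 4, 2006 is December 4, 2006.
December 4, 2006 is a Monday and not a court holiday, so no extension applies.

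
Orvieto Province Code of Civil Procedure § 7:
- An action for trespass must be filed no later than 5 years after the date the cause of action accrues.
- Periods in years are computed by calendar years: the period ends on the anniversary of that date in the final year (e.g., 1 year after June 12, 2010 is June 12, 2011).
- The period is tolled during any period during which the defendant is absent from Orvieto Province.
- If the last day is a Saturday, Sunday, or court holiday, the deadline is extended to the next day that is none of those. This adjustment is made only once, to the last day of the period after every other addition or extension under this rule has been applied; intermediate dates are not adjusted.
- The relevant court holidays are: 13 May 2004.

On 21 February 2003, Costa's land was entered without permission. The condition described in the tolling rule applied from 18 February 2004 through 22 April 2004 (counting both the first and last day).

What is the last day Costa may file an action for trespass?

5 years after 21 February 2003 is February 21, 2008.
From February 18, 2004 through April 22, 2004 inclusive is 65 days; tolling adds 65 days: February 21, 2008 + 65 days = April 26, 2008.
April 26, 2008 is Saturday; April 27, 2008 is Sunday. The next qualifying day is April 28, 2008.

April 28, 2008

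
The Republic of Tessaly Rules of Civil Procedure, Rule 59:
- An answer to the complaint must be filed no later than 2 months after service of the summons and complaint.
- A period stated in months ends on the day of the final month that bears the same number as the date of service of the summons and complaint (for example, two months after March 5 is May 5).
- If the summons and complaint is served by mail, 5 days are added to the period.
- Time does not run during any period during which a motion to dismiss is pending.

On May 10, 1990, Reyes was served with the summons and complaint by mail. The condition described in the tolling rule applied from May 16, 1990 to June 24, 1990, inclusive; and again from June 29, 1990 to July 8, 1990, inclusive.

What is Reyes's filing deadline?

2 months after May 10, 1990 is July 10, 1990.
Service was by mail, adding 5 days: July 10, 1990 + 5 days = July 15, 1990.
From May 16, 1990 through June 24, 1990 inclusive is 40 days; tolling adds 40 days: July 15, 1990 + 40 days = August 24, 1990.
From June 29, 1990 through July 8, 1990 inclusive is 10 days; tolling adds 10 days: August 24, 1990 + 10 days = September 3, 1990.

September 3, 1990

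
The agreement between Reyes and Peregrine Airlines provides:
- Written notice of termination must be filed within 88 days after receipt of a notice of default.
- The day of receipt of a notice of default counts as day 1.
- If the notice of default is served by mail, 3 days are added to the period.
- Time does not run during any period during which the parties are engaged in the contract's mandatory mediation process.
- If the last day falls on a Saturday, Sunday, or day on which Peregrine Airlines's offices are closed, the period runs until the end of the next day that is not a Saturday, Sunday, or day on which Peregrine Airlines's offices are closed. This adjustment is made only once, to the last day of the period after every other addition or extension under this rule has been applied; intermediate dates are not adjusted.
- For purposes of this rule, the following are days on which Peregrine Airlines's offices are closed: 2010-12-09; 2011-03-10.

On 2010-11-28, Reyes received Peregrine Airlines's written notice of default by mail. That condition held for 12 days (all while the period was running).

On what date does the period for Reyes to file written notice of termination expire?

Counting 2010-11-28 as day 1, day 88 is February 23, 2011.
Service was by mail, adding 3 days: February 23, 2011 + 3 days = February 26, 2011.
Tolling adds 12 days: February 26, 2011 + 12 days = March 10, 2011.
March 10, 2011 is a listed holiday. The next qualifying day is March 11, 2011.

March 11, 2011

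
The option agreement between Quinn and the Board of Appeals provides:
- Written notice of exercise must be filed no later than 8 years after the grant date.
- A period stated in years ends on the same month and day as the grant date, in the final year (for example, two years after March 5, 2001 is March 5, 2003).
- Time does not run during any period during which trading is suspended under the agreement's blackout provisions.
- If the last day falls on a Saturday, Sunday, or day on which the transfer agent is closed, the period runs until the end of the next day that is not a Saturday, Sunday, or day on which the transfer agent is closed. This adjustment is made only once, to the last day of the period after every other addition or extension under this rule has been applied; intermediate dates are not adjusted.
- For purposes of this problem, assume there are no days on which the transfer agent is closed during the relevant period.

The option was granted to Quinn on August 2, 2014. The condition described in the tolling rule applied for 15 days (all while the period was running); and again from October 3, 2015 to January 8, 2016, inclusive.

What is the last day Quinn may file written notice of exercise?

November 23, 2022

8 years after August 2, 2014 is August 2, 2022.
Tolling adds 15 days: August 2, 2022 + 15 days = August 17, 2022.
From October 3, 2015 through January 8, 2016 inclusive is 98 days; tolling adds 98 days: August 17, 2022 + 98 days = November 23, 2022.
November 23, 2022 is a Wednesday and not a day on which the transfer agent is closed, so no extension applies.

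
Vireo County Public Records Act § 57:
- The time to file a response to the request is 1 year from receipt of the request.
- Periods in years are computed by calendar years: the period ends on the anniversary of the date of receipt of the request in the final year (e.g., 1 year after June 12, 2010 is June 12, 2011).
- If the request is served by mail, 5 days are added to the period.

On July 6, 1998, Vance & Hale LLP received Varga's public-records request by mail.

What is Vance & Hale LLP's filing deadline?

1 year after July 6, 1998 is July 6, 1999.
Service was by mail, adding 5 days: July 6, 1999 + 5 days = July 11, 1999.

July 11, 1999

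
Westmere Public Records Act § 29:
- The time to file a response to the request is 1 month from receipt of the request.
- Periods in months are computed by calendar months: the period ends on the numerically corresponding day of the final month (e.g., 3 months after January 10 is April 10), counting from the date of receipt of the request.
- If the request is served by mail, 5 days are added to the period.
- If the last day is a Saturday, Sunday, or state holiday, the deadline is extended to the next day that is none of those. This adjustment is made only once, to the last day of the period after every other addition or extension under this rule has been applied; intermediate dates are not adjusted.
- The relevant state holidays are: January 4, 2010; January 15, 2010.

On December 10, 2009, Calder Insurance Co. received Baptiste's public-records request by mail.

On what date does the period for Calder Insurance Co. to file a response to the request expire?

January 18, 2010

1 month after December 10, 2009 is January 10, 2010.
Service was by mail, adding 5 days: January 10, 2010 + 5 days = January 15, 2010.
January 15, 2010 is a listed holiday; January 16, 2010 is Saturday; January 17, 2010 is Sunday. The next qualifying day is January 18, 2010.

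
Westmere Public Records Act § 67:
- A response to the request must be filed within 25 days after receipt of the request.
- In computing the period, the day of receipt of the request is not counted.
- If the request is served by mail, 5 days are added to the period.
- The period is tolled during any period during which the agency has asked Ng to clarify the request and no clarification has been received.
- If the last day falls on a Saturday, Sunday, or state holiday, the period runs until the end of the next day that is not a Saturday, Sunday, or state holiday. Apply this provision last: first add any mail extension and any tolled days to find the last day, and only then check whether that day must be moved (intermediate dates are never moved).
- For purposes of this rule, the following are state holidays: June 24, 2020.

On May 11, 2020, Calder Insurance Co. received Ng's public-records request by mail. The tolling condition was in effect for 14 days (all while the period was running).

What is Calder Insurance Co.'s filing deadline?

25 days after May 11, 2020 is June 5, 2020.
Service was by mail, adding 5 days: June 5, 2020 + 5 days = June 10, 2020.
Tolling adds 14 days: June 10, 2020 + 14 days = June 24, 2020.
June 24, 2020 is a listed holiday. The next qualifying day is June 25, 2020.

June 25, 2020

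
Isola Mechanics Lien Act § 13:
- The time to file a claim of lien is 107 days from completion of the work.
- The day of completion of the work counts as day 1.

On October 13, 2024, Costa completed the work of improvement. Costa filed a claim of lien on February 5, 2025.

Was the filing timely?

No

Counting October 13, 2024 as day 1, day 107 is January 27, 2025.
The deadline is January 27, 2025; the filing on February 5, 2025 is after that date.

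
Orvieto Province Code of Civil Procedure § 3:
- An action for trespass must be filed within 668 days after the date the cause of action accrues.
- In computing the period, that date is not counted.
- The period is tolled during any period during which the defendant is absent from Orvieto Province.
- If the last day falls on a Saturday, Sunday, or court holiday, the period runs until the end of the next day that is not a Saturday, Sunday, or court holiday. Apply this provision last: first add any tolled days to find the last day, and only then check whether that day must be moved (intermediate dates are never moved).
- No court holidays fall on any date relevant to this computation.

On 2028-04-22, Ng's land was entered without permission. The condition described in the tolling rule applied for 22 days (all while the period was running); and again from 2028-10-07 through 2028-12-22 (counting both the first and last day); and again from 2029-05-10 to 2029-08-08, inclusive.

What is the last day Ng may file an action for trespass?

August 28, 2030

668 days after 2028-04-22 is February 19, 2030.
Tolling adds 22 days: February 19, 2030 + 22 days = March 13, 2030.
From October 7, 2028 through December 22, 2028 inclusive is 77 days; tolling adds 77 days: March 13, 2030 + 77 days = May 29, 2030.
From May 10, 2029 through August 8, 2029 inclusive is 91 days; tolling adds 91 days: May 29, 2030 + 91 days = August 28, 2030.
August 28, 2030 is a Wednesday and not a court holiday, so no extension applies.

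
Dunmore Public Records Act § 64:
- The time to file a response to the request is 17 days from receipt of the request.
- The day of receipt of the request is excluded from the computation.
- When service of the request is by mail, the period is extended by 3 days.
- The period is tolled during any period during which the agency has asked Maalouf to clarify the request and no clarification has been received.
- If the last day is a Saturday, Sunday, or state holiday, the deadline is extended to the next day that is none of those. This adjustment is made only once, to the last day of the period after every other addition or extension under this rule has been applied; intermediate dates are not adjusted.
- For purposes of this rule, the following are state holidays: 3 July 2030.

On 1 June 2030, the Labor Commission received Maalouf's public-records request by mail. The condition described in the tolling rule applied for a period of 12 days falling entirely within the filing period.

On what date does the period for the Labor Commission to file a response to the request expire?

July 4, 2030

17 days after 1 June 2030 is June 18, 2030.
Service was by mail, adding 3 days: June 18, 2030 + 3 days = June 21, 2030.
Tolling adds 12 days: June 21, 2030 + 12 days = July 3, 2030.
July 3, 2030 is a listed holiday. The next qualifying day is July 4, 2030.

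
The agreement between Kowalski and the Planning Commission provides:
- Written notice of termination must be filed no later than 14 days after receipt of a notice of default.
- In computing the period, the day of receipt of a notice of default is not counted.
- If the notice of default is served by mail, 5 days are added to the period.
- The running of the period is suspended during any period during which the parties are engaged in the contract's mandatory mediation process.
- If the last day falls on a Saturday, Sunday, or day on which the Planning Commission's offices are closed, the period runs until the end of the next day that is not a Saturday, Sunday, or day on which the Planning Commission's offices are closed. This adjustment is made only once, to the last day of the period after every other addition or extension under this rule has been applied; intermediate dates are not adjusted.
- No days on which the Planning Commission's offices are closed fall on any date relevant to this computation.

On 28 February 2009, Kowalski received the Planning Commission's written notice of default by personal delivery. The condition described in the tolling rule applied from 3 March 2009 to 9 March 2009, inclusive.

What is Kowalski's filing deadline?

March 23, 2009

14 days after 28 February 2009 is March 14, 2009.
Service was not by mail, so no mail extension applies.
From March 3, 2009 through March 9, 2009 inclusive is 7 days; tolling adds 7 days: March 14, 2009 + 7 days = March 21, 2009.
March 21, 2009 is Saturday; March 22, 2009 is Sunday. The next qualifying day is March 23, 2009.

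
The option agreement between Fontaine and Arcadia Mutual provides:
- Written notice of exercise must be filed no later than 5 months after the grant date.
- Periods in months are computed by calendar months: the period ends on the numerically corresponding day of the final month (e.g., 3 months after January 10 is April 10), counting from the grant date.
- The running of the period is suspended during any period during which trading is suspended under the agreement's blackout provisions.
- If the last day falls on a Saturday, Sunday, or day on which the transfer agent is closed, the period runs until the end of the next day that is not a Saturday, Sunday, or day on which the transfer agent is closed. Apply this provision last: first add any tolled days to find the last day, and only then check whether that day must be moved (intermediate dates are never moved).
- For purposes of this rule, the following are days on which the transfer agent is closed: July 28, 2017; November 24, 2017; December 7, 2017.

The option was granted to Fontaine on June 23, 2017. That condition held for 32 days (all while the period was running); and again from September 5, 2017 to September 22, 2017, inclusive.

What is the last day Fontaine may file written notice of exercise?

5 months after June 23, 2017 is November 23, 2017.
Tolling adds 32 days: November 23, 2017 + 32 days = December 25, 2017.
From September 5, 2017 through September 22, 2017 inclusive is 18 days; tolling adds 18 days: December 25, 2017 + 18 days = January 12, 2018.
January 12, 2018 is a Friday and not a day on which the transfer agent is closed, so no extension applies.

January 12, 2018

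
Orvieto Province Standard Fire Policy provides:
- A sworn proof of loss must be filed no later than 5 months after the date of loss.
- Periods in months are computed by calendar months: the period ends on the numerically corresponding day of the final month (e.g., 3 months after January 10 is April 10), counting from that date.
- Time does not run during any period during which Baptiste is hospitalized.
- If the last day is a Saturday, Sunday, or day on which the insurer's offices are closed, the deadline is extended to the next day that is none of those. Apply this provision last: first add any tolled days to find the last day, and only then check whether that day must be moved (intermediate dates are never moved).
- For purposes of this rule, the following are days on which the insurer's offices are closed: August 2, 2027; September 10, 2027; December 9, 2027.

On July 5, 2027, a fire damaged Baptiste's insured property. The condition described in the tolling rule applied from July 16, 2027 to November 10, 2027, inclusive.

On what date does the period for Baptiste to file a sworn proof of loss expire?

April 3, 2028

5 months after July 5, 2027 is December 5, 2027.
From July 16, 2027 through November 10, 2027 inclusive is 118 days; tolling adds 118 days: December 5, 2027 + 118 days = April 1, 2028.
April 1, 2028 is Saturday; April 2, 2028 is Sunday. The next qualifying day is April 3, 2028.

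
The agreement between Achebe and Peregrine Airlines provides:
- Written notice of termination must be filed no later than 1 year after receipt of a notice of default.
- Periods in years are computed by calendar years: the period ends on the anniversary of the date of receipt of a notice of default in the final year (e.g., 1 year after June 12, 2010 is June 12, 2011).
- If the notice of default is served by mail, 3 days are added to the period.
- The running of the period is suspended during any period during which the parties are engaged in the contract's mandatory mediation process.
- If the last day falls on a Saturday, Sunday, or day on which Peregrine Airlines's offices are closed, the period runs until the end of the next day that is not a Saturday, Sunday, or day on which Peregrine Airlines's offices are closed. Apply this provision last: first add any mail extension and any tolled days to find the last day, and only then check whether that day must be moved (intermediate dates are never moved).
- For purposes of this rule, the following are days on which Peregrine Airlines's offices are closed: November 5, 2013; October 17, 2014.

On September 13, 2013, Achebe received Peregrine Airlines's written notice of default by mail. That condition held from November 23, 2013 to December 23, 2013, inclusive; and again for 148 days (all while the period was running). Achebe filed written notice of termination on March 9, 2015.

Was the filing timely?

Yes

1 year after September 13, 2013 is September 13, 2014.
Service was by mail, adding 3 days: September 13, 2014 + 3 days = September 16, 2014.
From November 23, 2013 through December 23, 2013 inclusive is 31 days; tolling adds 31 days: September 16, 2014 + 31 days = October 17, 2014.
Tolling adds 148 days: October 17, 2014 + 148 days = March 14, 2015.
March 14, 2015 is Saturday; March 15, 2015 is Sunday. The next qualifying day is March 16, 2015.
The deadline is March 16, 2015; the filing on March 9, 2015 is on or before that date.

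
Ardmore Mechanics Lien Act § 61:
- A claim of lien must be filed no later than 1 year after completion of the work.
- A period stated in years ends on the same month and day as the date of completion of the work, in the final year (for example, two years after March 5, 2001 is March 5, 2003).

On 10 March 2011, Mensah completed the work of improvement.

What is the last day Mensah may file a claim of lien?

March 10, 2012

1 year after 10 March 2011 is March 10, 2012.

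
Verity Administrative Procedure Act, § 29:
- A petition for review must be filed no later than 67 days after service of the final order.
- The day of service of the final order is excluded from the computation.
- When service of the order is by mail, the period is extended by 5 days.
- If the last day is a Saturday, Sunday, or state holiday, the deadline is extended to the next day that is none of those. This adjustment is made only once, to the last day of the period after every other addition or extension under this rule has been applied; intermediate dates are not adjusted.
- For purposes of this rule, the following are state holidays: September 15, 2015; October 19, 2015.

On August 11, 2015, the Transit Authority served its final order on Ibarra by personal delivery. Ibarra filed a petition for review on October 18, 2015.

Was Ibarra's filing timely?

67 days after August 11, 2015 is October 17, 2015.
Service was not by mail, so no mail extension applies.
October 17, 2015 is Saturday; October 18, 2015 is Sunday; October 19, 2015 is a listed holiday. The next qualifying day is October 20, 2015.
The deadline is October 20, 2015; the filing on October 18, 2015 is on or before that date.

Yes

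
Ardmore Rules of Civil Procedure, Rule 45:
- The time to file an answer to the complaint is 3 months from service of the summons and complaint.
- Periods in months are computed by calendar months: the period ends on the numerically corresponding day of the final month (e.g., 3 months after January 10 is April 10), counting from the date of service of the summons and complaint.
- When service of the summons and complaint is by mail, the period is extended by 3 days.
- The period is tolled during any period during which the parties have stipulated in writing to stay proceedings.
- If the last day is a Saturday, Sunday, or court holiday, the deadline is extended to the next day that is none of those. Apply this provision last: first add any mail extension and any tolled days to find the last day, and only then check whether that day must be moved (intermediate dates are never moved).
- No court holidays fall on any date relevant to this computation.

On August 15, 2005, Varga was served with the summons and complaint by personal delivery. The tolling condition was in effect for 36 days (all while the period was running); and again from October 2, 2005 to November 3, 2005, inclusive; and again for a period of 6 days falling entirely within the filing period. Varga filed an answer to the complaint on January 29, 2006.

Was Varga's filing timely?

Yes

3 months after August 15, 2005 is November 15, 2005.
Service was not by mail, so no mail extension applies.
Tolling adds 36 days: November 15, 2005 + 36 days = December 21, 2005.
From October 2, 2005 through November 3, 2005 inclusive is 33 days; tolling adds 33 days: December 21, 2005 + 33 days = January 23, 2006.
Tolling adds 6 days: January 23, 2006 + 6 days = January 29, 2006.
January 29, 2006 is Sunday. The next qualifying day is January 30, 2006.
The deadline is January 30, 2006; the filing on January 29, 2006 is on or before that date.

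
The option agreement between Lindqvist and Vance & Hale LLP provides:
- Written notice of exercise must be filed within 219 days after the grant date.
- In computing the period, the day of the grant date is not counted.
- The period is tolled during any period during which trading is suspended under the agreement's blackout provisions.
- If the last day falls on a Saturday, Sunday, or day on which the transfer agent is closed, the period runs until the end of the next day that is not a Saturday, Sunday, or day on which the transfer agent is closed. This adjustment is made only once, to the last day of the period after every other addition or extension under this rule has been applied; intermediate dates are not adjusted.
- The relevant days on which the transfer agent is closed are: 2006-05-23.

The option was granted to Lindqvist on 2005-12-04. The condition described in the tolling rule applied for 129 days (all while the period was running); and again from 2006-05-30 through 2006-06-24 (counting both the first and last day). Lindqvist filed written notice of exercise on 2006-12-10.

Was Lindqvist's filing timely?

219 days after 2005-12-04 is July 11, 2006.
Tolling adds 129 days: July 11, 2006 + 129 days = November 17, 2006.
From May 30, 2006 through June 24, 2006 inclusive is 26 days; tolling adds 26 days: November 17, 2006 + 26 days = December 13, 2006.
December 13, 2006 is a Wednesday and not a day on which the transfer agent is closed, so no extension applies.
The deadline is December 13, 2006; the filing on December 10, 2006 is on or before that date.

Yes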